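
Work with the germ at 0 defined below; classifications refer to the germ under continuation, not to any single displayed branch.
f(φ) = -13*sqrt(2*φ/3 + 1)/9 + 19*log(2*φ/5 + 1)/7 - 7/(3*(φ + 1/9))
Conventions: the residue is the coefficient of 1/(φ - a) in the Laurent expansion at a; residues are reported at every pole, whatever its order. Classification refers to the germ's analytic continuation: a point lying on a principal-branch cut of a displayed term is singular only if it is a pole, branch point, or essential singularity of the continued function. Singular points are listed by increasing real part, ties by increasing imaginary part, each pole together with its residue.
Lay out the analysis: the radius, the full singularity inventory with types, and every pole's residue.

Denominator factor (φ + 1/9): pole of order 1 at -1/9, modulus 1/9.
Branch term (19/7)*log(1 - φ/(-5/2)): its argument vanishes at φ = -5/2, a logarithmic branch point, modulus 5/2.
Branch term (-13/9)*sqrt(1 - φ/(-3/2)): its argument vanishes at φ = -3/2, a square-root branch point, modulus 3/2.
The radius of convergence is the smallest modulus among the singular points: 1/9.
The branch terms are analytic at -1/9 and contribute nothing to the residue; only the rational part matters.
At the order-1 pole -1/9 set g(φ) = (φ - (-1/9))*(rational part) = -7/3.
Simple pole: residue = g(a) at a = -1/9, which is -7/3.
List the singular points by increasing real part (a conjugate pair: the negative imaginary part first).

Radius of convergence at 0: 1/9.
At -5/2: a logarithmic branch point.
At -3/2: an algebraic (square-root) branch point.
At -1/9: a pole of order 1; residue -7/3.


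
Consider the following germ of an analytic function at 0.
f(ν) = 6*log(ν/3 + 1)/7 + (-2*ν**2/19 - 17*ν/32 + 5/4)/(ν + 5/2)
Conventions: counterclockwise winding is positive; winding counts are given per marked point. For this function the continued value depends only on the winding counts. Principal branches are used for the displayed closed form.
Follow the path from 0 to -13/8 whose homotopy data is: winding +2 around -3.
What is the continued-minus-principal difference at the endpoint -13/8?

Continued minus principal equals (24/7)*pi*i.

The rational part is single-valued and drops out of the difference; each branch term changes only by its own monodromy.
(6/7)*log(1 - ν/(-3)): each positive loop around -3 adds 2*pi*i to the log, so winding +2 contributes (6/7)*(2)*2*pi*i = (24/7)*pi*i.
Summing the contributions at ν = -13/8 gives (24/7)*pi*i.


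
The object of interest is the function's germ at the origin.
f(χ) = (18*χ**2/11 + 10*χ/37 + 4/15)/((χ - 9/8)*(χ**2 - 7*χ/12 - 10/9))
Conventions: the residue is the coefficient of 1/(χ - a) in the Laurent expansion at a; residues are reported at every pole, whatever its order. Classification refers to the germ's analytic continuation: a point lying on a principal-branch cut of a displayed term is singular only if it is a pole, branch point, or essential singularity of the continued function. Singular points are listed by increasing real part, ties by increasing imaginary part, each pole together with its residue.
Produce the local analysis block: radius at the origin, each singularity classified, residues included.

Denominator factor (χ - 9/8): pole of order 1 at 9/8, modulus 9/8.
Denominator factor (χ**2 - 7*χ/12 - 10/9): discriminant 689/144, real irrational roots 7/24 + (1/24)*sqrt(689) and 7/24 - (1/24)*sqrt(689); poles of order 1, moduli 7/24 + (1/24)*sqrt(689) and -7/24 + (1/24)*sqrt(689).
The radius of convergence is the smallest modulus among the singular points: -7/24 + (1/24)*sqrt(689).
The factor χ**2 - 7*χ/12 - 10/9 splits as (χ - a)(χ - a') with a = 7/24 - (1/24)*sqrt(689), a' = 7/24 + (1/24)*sqrt(689). At the order-1 pole a set g(χ) = (χ - a)*f(χ) = [(18*χ**2/11 + 10*χ/37 + 4/15)/(χ - 9/8)] / (χ - a').
Simple pole: residue = g(a) at a = 7/24 - (1/24)*sqrt(689), which is 2029458/588115 - (9846630/81042247)*sqrt(689).
At the order-1 pole 9/8 set g(χ) = (χ - (9/8))*f(χ) = (18*χ**2/11 + 10*χ/37 + 4/15)/(χ**2 - 7*χ/12 - 10/9).
Simple pole: residue = g(a) at a = 9/8, which is -3096546/588115.
The factor χ**2 - 7*χ/12 - 10/9 splits as (χ - a)(χ - a') with a = 7/24 + (1/24)*sqrt(689), a' = 7/24 - (1/24)*sqrt(689). At the order-1 pole a set g(χ) = (χ - a)*f(χ) = [(18*χ**2/11 + 10*χ/37 + 4/15)/(χ - 9/8)] / (χ - a').
Simple pole: residue = g(a) at a = 7/24 + (1/24)*sqrt(689), which is 2029458/588115 + (9846630/81042247)*sqrt(689).
List the singular points by increasing real part (a conjugate pair: the negative imaginary part first).

Radius of convergence at 0: -7/24 + (1/24)*sqrt(689).
At 7/24 - (1/24)*sqrt(689): a pole of order 1; residue 2029458/588115 - (9846630/81042247)*sqrt(689).
At 9/8: a pole of order 1; residue -3096546/588115.
At 7/24 + (1/24)*sqrt(689): a pole of order 1; residue 2029458/588115 + (9846630/81042247)*sqrt(689).


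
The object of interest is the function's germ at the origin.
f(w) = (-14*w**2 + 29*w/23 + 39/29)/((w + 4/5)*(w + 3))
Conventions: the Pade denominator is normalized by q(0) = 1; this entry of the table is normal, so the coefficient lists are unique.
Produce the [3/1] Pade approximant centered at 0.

The Pade approximant has numerator coefficients [65/116, 12422511185/32655115398, -97527913615/16327557699, 25665240425/16327557699]; denominator coefficients [1, 129705821/97916388].

Taylor coefficients needed (expand at 0): a_0 = 65/116, a_1 = -11585/32016, a_2 = -2110705/384192, a_3 = 40798495/4610304, a_4 = -648529105/55323648.
Write the denominator as Q(w) = 1 + q1*w. Requiring Q*f - P = O(w^5) with deg P <= 3 kills the coefficients of w^4..w^4 in Q*f:
  w^4: a_4 + q1*a_3 = 0, i.e. -648529105/55323648 + (40798495/4610304)*q1 = 0.
Solving this linear system: q1 = 129705821/97916388.
The numerator is Q*f truncated at degree 3: P0 = a_0 = 65/116; P1 = a_1 + q1*a_0 = 12422511185/32655115398; P2 = a_2 + q1*a_1 = -97527913615/16327557699; P3 = a_3 + q1*a_2 = 25665240425/16327557699.


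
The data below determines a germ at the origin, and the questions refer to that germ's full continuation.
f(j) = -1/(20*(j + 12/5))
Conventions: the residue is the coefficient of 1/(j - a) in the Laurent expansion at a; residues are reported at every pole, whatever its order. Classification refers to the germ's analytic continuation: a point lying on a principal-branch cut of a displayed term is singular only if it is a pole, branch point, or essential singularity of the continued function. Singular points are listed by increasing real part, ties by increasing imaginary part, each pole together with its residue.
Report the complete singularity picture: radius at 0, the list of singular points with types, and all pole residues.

Denominator factor (j + 12/5): pole of order 1 at -12/5, modulus 12/5.
The radius of convergence is the smallest modulus among the singular points: 12/5.
At the order-1 pole -12/5 set g(j) = (j - (-12/5))*f(j) = -1/20.
Simple pole: residue = g(a) at a = -12/5, which is -1/20.

Radius of convergence at 0: 12/5.
At -12/5: a pole of order 1; residue -1/20.


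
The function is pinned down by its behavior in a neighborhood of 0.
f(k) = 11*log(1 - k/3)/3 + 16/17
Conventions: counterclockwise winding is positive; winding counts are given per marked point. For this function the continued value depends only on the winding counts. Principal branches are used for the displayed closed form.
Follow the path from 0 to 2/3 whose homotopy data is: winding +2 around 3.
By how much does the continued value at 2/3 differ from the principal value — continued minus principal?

The rational part is single-valued and drops out of the difference; each branch term changes only by its own monodromy.
(11/3)*log(1 - k/(3)): each positive loop around 3 adds 2*pi*i to the log, so winding +2 contributes (11/3)*(2)*2*pi*i = (44/3)*pi*i.
Summing the contributions at k = 2/3 gives (44/3)*pi*i.

Continued minus principal equals (44/3)*pi*i.


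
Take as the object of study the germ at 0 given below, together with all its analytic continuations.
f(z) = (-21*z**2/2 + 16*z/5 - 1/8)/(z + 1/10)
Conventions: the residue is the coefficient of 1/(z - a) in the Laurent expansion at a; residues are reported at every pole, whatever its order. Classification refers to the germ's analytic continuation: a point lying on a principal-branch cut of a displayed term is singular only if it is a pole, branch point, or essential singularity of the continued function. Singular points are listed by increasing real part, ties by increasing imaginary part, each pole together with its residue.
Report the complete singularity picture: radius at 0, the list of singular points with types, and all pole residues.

Denominator factor (z + 1/10): pole of order 1 at -1/10, modulus 1/10.
The radius of convergence is the smallest modulus among the singular points: 1/10.
At the order-1 pole -1/10 set g(z) = (z - (-1/10))*f(z) = -21*z**2/2 + 16*z/5 - 1/8.
Simple pole: residue = g(a) at a = -1/10, which is -11/20.

Radius of convergence at 0: 1/10.
At -1/10: a pole of order 1; residue -11/20.


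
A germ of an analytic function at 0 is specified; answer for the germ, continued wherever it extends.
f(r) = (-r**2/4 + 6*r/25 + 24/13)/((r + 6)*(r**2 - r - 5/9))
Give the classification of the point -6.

The denominator factor r + 6 vanishes at -6 and appears to the power 1; the numerator there equals -2793/325, nonzero, and no other factor vanishes.
Hence a pole whose order is the multiplicity, 1.

The point is a pole of order 1.


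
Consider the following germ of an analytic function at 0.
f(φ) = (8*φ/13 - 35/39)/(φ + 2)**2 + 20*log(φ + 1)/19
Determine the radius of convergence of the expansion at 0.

Denominator factor (φ + 2)^2: pole of order 2 at -2, modulus 2.
Branch term (20/19)*log(1 - φ/(-1)): its argument vanishes at φ = -1, a logarithmic branch point, modulus 1.
The radius of convergence is the smallest modulus among the singular points: 1.

The radius of convergence is 1.


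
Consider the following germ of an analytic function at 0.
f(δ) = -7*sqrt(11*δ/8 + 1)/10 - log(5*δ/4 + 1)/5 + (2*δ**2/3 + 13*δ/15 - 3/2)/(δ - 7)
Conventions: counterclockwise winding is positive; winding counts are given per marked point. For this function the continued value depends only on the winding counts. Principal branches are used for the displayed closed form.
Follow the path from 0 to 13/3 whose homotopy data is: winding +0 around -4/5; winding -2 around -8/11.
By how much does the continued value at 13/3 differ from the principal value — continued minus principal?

The rational part is single-valued and drops out of the difference; each branch term changes only by its own monodromy.
(-7/10)*sqrt(1 - δ/(-8/11)): winding -2 is even, the square root returns to the same sheet, contribution 0.
(-1/5)*log(1 - δ/(-4/5)): winding 0 around -4/5, so this term returns to its principal value, contribution 0.
Summing the contributions at δ = 13/3 gives 0.

Continued minus principal equals 0.


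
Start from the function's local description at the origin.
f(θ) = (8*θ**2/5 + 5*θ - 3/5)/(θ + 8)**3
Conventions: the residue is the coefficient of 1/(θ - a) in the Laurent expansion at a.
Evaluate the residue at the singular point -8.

The residue is 8/5.

At the order-3 pole -8 set g(θ) = (θ - (-8))^3*f(θ) = 8*θ**2/5 + 5*θ - 3/5.
Order-3 pole: residue = g''(a)/2; g''(-8) = 16/5, so the residue is 8/5.


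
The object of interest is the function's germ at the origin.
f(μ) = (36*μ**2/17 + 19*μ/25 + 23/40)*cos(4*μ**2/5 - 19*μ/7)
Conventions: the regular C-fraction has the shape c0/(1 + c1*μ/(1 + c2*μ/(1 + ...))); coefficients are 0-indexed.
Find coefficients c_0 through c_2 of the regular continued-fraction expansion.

The regular C-fraction coefficients are [23/40, -152/115, 38509089/29121680].

Taylor coefficients (expand at 0): a_0 = 23/40, a_1 = 19/25, a_2 = -31/66640.
c0 = a_0 = 23/40. Peel one level at a time: if S = 1 + c*μ/S' with S'(0) = 1, then c is the μ-coefficient of S and S' = c*μ/(S - 1).
S_1 = c0/f = 1 + (-152/115)*μ + (38509089/22032850)*μ^2 + ...; c1 = -152/115.
S_2 = c1*μ/(S_1 - 1) = 1 + (38509089/29121680)*μ + ...; c2 = 38509089/29121680.


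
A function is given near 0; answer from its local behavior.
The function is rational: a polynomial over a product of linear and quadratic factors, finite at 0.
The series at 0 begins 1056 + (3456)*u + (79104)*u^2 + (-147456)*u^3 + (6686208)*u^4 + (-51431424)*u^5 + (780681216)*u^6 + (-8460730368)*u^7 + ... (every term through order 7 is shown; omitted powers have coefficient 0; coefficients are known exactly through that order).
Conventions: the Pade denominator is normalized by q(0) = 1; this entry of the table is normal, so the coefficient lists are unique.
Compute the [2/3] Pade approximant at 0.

Taylor coefficients needed (read off): a_0 = 1056, a_1 = 3456, a_2 = 79104, a_3 = -147456, a_4 = 6686208, a_5 = -51431424.
Write the denominator as Q(u) = 1 + q1*u + q2*u^2 + q3*u^3. Requiring Q*f - P = O(u^6) with deg P <= 2 kills the coefficients of u^3..u^5 in Q*f:
  u^3: a_3 + q1*a_2 + q2*a_1 + q3*a_0 = 0, i.e. -147456 + (79104)*q1 + (3456)*q2 + (1056)*q3 = 0.
  u^4: a_4 + q1*a_3 + q2*a_2 + q3*a_1 = 0, i.e. 6686208 + (-147456)*q1 + (79104)*q2 + (3456)*q3 = 0.
  u^5: a_5 + q1*a_4 + q2*a_3 + q3*a_2 = 0, i.e. -51431424 + (6686208)*q1 + (-147456)*q2 + (79104)*q3 = 0.
Solving this linear system: q1 = 1632760/1058833, q2 = -102179394/1058833, q3 = 359948312/1058833.
The numerator is Q*f truncated at degree 2: P0 = a_0 = 1056; P1 = a_1 + q1*a_0 = 5383521408/1058833; P2 = a_2 + q1*a_1 + q2*a_0 = -18500695872/1058833.

The Pade approximant has numerator coefficients [1056, 5383521408/1058833, -18500695872/1058833]; denominator coefficients [1, 1632760/1058833, -102179394/1058833, 359948312/1058833].


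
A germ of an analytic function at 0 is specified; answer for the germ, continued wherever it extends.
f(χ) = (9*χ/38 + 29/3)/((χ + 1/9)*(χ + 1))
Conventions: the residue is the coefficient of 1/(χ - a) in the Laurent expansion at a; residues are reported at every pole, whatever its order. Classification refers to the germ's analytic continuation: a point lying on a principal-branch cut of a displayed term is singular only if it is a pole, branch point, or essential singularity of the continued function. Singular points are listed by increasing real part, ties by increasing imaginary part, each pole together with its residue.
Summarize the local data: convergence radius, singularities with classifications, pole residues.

Radius of convergence at 0: 1/9.
At -1: a pole of order 1; residue -3225/304.
At -1/9: a pole of order 1; residue 3297/304.

Denominator factor (χ + 1): pole of order 1 at -1, modulus 1.
Denominator factor (χ + 1/9): pole of order 1 at -1/9, modulus 1/9.
The radius of convergence is the smallest modulus among the singular points: 1/9.
At the order-1 pole -1 set g(χ) = (χ - (-1))*f(χ) = (9*χ/38 + 29/3)/(χ + 1/9).
Simple pole: residue = g(a) at a = -1, which is -3225/304.
At the order-1 pole -1/9 set g(χ) = (χ - (-1/9))*f(χ) = (9*χ/38 + 29/3)/(χ + 1).
Simple pole: residue = g(a) at a = -1/9, which is 3297/304.
List the singular points by increasing real part (a conjugate pair: the negative imaginary part first).


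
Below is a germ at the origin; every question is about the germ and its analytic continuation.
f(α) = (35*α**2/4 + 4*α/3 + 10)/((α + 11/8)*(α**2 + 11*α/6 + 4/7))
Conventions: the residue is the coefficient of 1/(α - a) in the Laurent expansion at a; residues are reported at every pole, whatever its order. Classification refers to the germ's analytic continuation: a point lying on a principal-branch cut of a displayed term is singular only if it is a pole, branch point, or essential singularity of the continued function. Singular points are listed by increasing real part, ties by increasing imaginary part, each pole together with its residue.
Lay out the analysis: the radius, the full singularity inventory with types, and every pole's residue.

Denominator factor (α**2 + 11*α/6 + 4/7): discriminant 271/252, real irrational roots -11/12 + (1/84)*sqrt(1897) and -11/12 - (1/84)*sqrt(1897); poles of order 1, moduli 11/12 - (1/84)*sqrt(1897) and 11/12 + (1/84)*sqrt(1897).
Denominator factor (α + 11/8): pole of order 1 at -11/8, modulus 11/8.
The radius of convergence is the smallest modulus among the singular points: 11/12 - (1/84)*sqrt(1897).
The factor α**2 + 11*α/6 + 4/7 splits as (α - a)(α - a') with a = -11/12 - (1/84)*sqrt(1897), a' = -11/12 + (1/84)*sqrt(1897). At the order-1 pole a set g(α) = (α - a)*f(α) = [(35*α**2/4 + 4*α/3 + 10)/(α + 11/8)] / (α - a').
Simple pole: residue = g(a) at a = -11/12 - (1/84)*sqrt(1897), which is 33901/158 + (200399/42818)*sqrt(1897).
At the order-1 pole -11/8 set g(α) = (α - (-11/8))*f(α) = (35*α**2/4 + 4*α/3 + 10)/(α**2 + 11*α/6 + 4/7).
Simple pole: residue = g(a) at a = -11/8, which is -132839/316.
The factor α**2 + 11*α/6 + 4/7 splits as (α - a)(α - a') with a = -11/12 + (1/84)*sqrt(1897), a' = -11/12 - (1/84)*sqrt(1897). At the order-1 pole a set g(α) = (α - a)*f(α) = [(35*α**2/4 + 4*α/3 + 10)/(α + 11/8)] / (α - a').
Simple pole: residue = g(a) at a = -11/12 + (1/84)*sqrt(1897), which is 33901/158 - (200399/42818)*sqrt(1897).
List the singular points by increasing real part (a conjugate pair: the negative imaginary part first).

Radius of convergence at 0: 11/12 - (1/84)*sqrt(1897).
At -11/12 - (1/84)*sqrt(1897): a pole of order 1; residue 33901/158 + (200399/42818)*sqrt(1897).
At -11/8: a pole of order 1; residue -132839/316.
At -11/12 + (1/84)*sqrt(1897): a pole of order 1; residue 33901/158 - (200399/42818)*sqrt(1897).


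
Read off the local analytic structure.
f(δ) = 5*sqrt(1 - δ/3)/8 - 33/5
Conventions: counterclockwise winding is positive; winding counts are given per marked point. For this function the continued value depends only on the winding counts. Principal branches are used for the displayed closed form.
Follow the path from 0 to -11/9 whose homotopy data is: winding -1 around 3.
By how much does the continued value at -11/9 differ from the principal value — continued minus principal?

Continued minus principal equals -(5/36)*sqrt(114).

The rational part is single-valued and drops out of the difference; each branch term changes only by its own monodromy.
(5/8)*sqrt(1 - δ/(3)): winding -1 is odd, the square root flips sign, contributing -2*(5/8)*sqrt(1 - (-11/9)/(3)) = -2*(5/8)*sqrt(38/27) = -(5/36)*sqrt(114).
Summing the contributions at δ = -11/9 gives -(5/36)*sqrt(114).


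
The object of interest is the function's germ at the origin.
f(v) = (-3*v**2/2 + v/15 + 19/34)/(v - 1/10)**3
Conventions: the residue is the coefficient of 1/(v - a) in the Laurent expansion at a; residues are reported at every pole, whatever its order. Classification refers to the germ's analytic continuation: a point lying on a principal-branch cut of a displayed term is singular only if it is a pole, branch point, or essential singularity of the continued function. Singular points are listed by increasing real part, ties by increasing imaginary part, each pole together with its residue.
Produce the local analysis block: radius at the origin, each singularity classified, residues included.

Denominator factor (v - 1/10)^3: pole of order 3 at 1/10, modulus 1/10.
The radius of convergence is the smallest modulus among the singular points: 1/10.
At the order-3 pole 1/10 set g(v) = (v - (1/10))^3*f(v) = -3*v**2/2 + v/15 + 19/34.
Order-3 pole: residue = g''(a)/2; g''(1/10) = -3, so the residue is -3/2.

Radius of convergence at 0: 1/10.
At 1/10: a pole of order 3; residue -3/2.


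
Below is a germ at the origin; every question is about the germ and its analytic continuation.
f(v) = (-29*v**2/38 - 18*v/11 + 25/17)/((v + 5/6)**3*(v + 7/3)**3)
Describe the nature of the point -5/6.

The denominator factor v + 5/6 vanishes at -5/6 and appears to the power 3; the numerator there equals 589465/255816, nonzero, and no other factor vanishes.
Hence a pole whose order is the multiplicity, 3.

The point is a pole of order 3.


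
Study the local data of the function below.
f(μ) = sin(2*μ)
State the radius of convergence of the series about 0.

The factor sin(2*μ) is entire and contributes no finite singular point.
The polynomial part has no poles.
No finite singular points: the Taylor series at 0 converges everywhere.

The radius of convergence is infinite.


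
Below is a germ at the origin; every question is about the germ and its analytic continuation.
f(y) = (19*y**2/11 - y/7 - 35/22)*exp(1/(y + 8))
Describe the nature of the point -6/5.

There is no denominator, hence no pole anywhere.
The essential point of exp(1/(y - (-8))) is -8, not -6/5.
So the germ continues analytically to -6/5.

The point is a regular point.


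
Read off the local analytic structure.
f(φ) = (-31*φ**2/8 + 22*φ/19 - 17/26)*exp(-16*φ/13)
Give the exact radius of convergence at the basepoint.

The factor exp(-16*φ/13) is entire and contributes no finite singular point.
The polynomial part has no poles.
No finite singular points: the Taylor series at 0 converges everywhere.

The radius of convergence is infinite.


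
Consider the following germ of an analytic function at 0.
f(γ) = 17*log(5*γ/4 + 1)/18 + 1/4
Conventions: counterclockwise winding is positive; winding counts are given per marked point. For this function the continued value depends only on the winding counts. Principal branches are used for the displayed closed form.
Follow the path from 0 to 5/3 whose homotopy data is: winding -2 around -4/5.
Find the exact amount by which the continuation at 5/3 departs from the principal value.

Continued minus principal equals -(34/9)*pi*i.

The rational part is single-valued and drops out of the difference; each branch term changes only by its own monodromy.
(17/18)*log(1 - γ/(-4/5)): each positive loop around -4/5 adds 2*pi*i to the log, so winding -2 contributes (17/18)*(-2)*2*pi*i = -(34/9)*pi*i.
Summing the contributions at γ = 5/3 gives -(34/9)*pi*i.


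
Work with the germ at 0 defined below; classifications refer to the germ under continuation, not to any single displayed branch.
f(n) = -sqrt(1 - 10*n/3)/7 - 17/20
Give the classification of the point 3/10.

The term (-1/7)*sqrt(1 - n/(3/10)) has argument 1 - 3/10/(3/10) = 0 at 3/10: a square-root (algebraic, two-sheeted) branch point; the remaining terms are analytic or single-valued there.

The point is an algebraic (square-root) branch point.


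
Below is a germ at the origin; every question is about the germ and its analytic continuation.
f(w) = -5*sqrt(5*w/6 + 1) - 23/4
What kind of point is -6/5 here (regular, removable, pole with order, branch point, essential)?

The point is an algebraic (square-root) branch point.

The term (-5)*sqrt(1 - w/(-6/5)) has argument 1 - -6/5/(-6/5) = 0 at -6/5: a square-root (algebraic, two-sheeted) branch point; the remaining terms are analytic or single-valued there.


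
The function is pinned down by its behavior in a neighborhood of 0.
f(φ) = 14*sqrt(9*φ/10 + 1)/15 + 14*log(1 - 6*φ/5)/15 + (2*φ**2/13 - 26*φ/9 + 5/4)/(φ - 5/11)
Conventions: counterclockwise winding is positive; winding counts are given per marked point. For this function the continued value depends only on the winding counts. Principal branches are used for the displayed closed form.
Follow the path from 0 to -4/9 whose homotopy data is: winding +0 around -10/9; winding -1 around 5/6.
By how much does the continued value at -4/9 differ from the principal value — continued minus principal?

Continued minus principal equals -(28/15)*pi*i.

The rational part is single-valued and drops out of the difference; each branch term changes only by its own monodromy.
(14/15)*log(1 - φ/(5/6)): each positive loop around 5/6 adds 2*pi*i to the log, so winding -1 contributes (14/15)*(-1)*2*pi*i = -(28/15)*pi*i.
(14/15)*sqrt(1 - φ/(-10/9)): winding +0 is even, the square root returns to the same sheet, contribution 0.
Summing the contributions at φ = -4/9 gives -(28/15)*pi*i.


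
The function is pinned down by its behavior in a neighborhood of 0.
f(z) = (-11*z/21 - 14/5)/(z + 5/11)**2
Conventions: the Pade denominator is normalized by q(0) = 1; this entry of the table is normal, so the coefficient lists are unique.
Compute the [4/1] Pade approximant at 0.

Taylor coefficients needed (expand at 0): a_0 = -1694/125, a_1 = 749353/13125, a_2 = -12181312/65625, a_3 = 59105717/109375, a_4 = -485407714/328125, a_5 = 31939473269/8203125.
Write the denominator as Q(z) = 1 + q1*z. Requiring Q*f - P = O(z^6) with deg P <= 4 kills the coefficients of z^5..z^5 in Q*f:
  z^5: a_5 + q1*a_4 = 0, i.e. 31939473269/8203125 + (-485407714/328125)*q1 = 0.
Solving this linear system: q1 = 18029/6850.
The numerator is Q*f truncated at degree 4: P0 = a_0 = -1694/125; P1 = a_1 + q1*a_0 = 192624982/8990625; P2 = a_2 + q1*a_1 = -1059437401/29968750; P3 = a_3 + q1*a_2 = 11653811411/224765625; P4 = a_4 + q1*a_3 = -128191925521/2247656250.

The Pade approximant has numerator coefficients [-1694/125, 192624982/8990625, -1059437401/29968750, 11653811411/224765625, -128191925521/2247656250]; denominator coefficients [1, 18029/6850].


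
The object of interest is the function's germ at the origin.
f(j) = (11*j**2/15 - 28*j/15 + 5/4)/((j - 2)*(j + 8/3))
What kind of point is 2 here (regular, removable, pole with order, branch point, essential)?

The denominator factor j - 2 vanishes at 2 and appears to the power 1; the numerator there equals 9/20, nonzero, and no other factor vanishes.
Hence a pole whose order is the multiplicity, 1.

The point is a pole of order 1.


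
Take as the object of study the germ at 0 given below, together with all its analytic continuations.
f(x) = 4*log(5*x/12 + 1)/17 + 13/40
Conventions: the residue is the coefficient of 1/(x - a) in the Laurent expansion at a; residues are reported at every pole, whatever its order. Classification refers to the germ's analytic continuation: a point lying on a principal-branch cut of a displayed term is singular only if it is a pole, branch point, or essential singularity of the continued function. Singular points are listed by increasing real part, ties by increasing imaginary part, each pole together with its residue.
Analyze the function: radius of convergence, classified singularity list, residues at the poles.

Branch term (4/17)*log(1 - x/(-12/5)): its argument vanishes at x = -12/5, a logarithmic branch point, modulus 12/5.
The radius of convergence is the smallest modulus among the singular points: 12/5.

Radius of convergence at 0: 12/5.
At -12/5: a logarithmic branch point.


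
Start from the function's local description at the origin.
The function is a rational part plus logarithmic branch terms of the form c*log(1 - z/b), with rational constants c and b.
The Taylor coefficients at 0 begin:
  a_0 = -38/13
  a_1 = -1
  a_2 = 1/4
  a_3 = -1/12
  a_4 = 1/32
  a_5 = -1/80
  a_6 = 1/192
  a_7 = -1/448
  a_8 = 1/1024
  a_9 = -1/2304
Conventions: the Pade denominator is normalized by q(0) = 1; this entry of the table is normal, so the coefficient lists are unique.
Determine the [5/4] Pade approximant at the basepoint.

Taylor coefficients needed (read off): a_0 = -38/13, a_1 = -1, a_2 = 1/4, a_3 = -1/12, a_4 = 1/32, a_5 = -1/80, a_6 = 1/192, a_7 = -1/448, a_8 = 1/1024, a_9 = -1/2304.
Write the denominator as Q(z) = 1 + q1*z + q2*z^2 + q3*z^3 + q4*z^4. Requiring Q*f - P = O(z^10) with deg P <= 5 kills the coefficients of z^6..z^9 in Q*f:
  z^6: a_6 + q1*a_5 + q2*a_4 + q3*a_3 + q4*a_2 = 0, i.e. 1/192 + (-1/80)*q1 + (1/32)*q2 + (-1/12)*q3 + (1/4)*q4 = 0.
  z^7: a_7 + q1*a_6 + q2*a_5 + q3*a_4 + q4*a_3 = 0, i.e. -1/448 + (1/192)*q1 + (-1/80)*q2 + (1/32)*q3 + (-1/12)*q4 = 0.
  z^8: a_8 + q1*a_7 + q2*a_6 + q3*a_5 + q4*a_4 = 0, i.e. 1/1024 + (-1/448)*q1 + (1/192)*q2 + (-1/80)*q3 + (1/32)*q4 = 0.
  z^9: a_9 + q1*a_8 + q2*a_7 + q3*a_6 + q4*a_5 = 0, i.e. -1/2304 + (1/1024)*q1 + (-1/448)*q2 + (1/192)*q3 + (-1/80)*q4 = 0.
Solving this linear system: q1 = 10/9, q2 = 5/12, q3 = 5/84, q4 = 5/2016.
The numerator is Q*f truncated at degree 5: P0 = a_0 = -38/13; P1 = a_1 + q1*a_0 = -497/117; P2 = a_2 + q1*a_1 + q2*a_0 = -973/468; P3 = a_3 + q1*a_2 + q2*a_1 + q3*a_0 = -649/1638; P4 = a_4 + q1*a_3 + q2*a_2 + q3*a_1 + q4*a_0 = -269/11232; P5 = a_5 + q1*a_4 + q2*a_3 + q3*a_2 + q4*a_1 = -1/10080.

The Pade approximant has numerator coefficients [-38/13, -497/117, -973/468, -649/1638, -269/11232, -1/10080]; denominator coefficients [1, 10/9, 5/12, 5/84, 5/2016].


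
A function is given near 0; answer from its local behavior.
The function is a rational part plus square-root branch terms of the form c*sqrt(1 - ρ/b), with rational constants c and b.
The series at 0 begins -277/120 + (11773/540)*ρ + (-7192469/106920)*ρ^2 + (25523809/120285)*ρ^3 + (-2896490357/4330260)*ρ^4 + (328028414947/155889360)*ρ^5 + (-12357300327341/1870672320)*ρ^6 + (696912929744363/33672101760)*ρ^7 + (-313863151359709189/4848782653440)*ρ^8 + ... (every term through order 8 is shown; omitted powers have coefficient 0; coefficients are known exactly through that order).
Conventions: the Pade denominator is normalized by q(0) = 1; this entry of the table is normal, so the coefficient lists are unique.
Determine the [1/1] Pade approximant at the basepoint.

The Pade approximant has numerator coefficients [-277/120, 1368747121/93242160]; denominator coefficients [1, 7192469/2331054].

Taylor coefficients needed (read off): a_0 = -277/120, a_1 = 11773/540, a_2 = -7192469/106920.
Write the denominator as Q(ρ) = 1 + q1*ρ. Requiring Q*f - P = O(ρ^3) with deg P <= 1 kills the coefficients of ρ^2..ρ^2 in Q*f:
  ρ^2: a_2 + q1*a_1 = 0, i.e. -7192469/106920 + (11773/540)*q1 = 0.
Solving this linear system: q1 = 7192469/2331054.
The numerator is Q*f truncated at degree 1: P0 = a_0 = -277/120; P1 = a_1 + q1*a_0 = 1368747121/93242160.


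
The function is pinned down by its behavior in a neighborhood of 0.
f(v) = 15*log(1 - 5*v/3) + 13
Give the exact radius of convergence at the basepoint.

Branch term (15)*log(1 - v/(3/5)): its argument vanishes at v = 3/5, a logarithmic branch point, modulus 3/5.
The radius of convergence is the smallest modulus among the singular points: 3/5.

The radius of convergence is 3/5.


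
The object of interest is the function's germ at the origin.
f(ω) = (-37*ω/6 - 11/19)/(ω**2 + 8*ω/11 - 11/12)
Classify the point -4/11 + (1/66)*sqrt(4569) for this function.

The point is a pole of order 1.

The denominator factor ω**2 + 8*ω/11 - 11/12 vanishes at -4/11 + (1/66)*sqrt(4569) and appears to the power 1; the numerator there equals 1043/627 - (37/396)*sqrt(4569), nonzero, and no other factor vanishes.
Hence a pole whose order is the multiplicity, 1.


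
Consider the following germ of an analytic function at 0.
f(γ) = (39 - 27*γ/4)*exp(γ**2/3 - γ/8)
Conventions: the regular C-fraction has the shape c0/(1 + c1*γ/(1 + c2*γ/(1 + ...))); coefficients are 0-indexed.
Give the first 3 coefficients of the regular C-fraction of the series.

Taylor coefficients (expand at 0): a_0 = 39, a_1 = -93/8, a_2 = 1811/128.
c0 = a_0 = 39. Peel one level at a time: if S = 1 + c*γ/S' with S'(0) = 1, then c is the γ-coefficient of S and S' = c*γ/(S - 1).
S_1 = c0/f = 1 + (31/104)*γ + (-17777/64896)*γ^2 + ...; c1 = 31/104.
S_2 = c1*γ/(S_1 - 1) = 1 + (17777/19344)*γ + ...; c2 = 17777/19344.

The regular C-fraction coefficients are [39, 31/104, 17777/19344].


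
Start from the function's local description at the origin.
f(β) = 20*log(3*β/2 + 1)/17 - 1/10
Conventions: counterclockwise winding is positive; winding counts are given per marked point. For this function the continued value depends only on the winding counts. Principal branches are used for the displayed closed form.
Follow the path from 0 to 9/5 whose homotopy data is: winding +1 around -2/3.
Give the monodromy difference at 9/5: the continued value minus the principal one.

The rational part is single-valued and drops out of the difference; each branch term changes only by its own monodromy.
(20/17)*log(1 - β/(-2/3)): each positive loop around -2/3 adds 2*pi*i to the log, so winding +1 contributes (20/17)*(1)*2*pi*i = (40/17)*pi*i.
Summing the contributions at β = 9/5 gives (40/17)*pi*i.

Continued minus principal equals (40/17)*pi*i.


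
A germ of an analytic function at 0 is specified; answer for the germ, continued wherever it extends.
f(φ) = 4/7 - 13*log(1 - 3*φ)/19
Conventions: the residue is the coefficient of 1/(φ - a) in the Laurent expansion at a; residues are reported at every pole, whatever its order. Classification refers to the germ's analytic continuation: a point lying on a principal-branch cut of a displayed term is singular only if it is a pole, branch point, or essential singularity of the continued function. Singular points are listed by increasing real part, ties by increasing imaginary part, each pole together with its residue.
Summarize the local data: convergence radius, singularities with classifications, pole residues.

Branch term (-13/19)*log(1 - φ/(1/3)): its argument vanishes at φ = 1/3, a logarithmic branch point, modulus 1/3.
The radius of convergence is the smallest modulus among the singular points: 1/3.

Radius of convergence at 0: 1/3.
At 1/3: a logarithmic branch point.


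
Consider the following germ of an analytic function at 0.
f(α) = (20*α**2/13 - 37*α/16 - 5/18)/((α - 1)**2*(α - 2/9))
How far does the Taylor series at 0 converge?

Denominator factor (α - 1)^2: pole of order 2 at 1, modulus 1.
Denominator factor (α - 2/9): pole of order 1 at 2/9, modulus 2/9.
The radius of convergence is the smallest modulus among the singular points: 2/9.

The radius of convergence is 2/9.


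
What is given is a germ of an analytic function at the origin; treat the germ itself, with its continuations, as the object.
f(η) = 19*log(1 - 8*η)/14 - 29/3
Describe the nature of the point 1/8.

The point is a logarithmic branch point.

The term (19/14)*log(1 - η/(1/8)) has argument 1 - 1/8/(1/8) = 0 at 1/8: a logarithmic (infinitely-sheeted) branch point; the remaining terms are analytic or single-valued there.


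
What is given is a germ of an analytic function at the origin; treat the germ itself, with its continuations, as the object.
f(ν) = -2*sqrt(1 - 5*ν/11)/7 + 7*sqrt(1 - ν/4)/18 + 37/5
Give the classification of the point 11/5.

The point is an algebraic (square-root) branch point.

The term (-2/7)*sqrt(1 - ν/(11/5)) has argument 1 - 11/5/(11/5) = 0 at 11/5: a square-root (algebraic, two-sheeted) branch point; the remaining terms are analytic or single-valued there.


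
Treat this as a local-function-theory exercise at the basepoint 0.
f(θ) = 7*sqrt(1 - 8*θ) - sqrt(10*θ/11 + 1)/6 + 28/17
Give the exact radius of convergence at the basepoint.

The radius of convergence is 1/8.

Branch term (7)*sqrt(1 - θ/(1/8)): its argument vanishes at θ = 1/8, a square-root branch point, modulus 1/8.
Branch term (-1/6)*sqrt(1 - θ/(-11/10)): its argument vanishes at θ = -11/10, a square-root branch point, modulus 11/10.
The radius of convergence is the smallest modulus among the singular points: 1/8.


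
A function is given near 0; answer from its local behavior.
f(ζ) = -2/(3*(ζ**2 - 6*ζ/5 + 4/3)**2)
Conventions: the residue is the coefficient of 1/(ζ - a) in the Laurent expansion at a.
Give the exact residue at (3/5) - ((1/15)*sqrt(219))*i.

The residue is -((125/10658)*sqrt(219))*i.

The factor ζ**2 - 6*ζ/5 + 4/3 splits as (ζ - a)(ζ - a') with a = (3/5) - ((1/15)*sqrt(219))*i, a' = (3/5) + ((1/15)*sqrt(219))*i. At the order-2 pole a set g(ζ) = (ζ - a)^2*f(ζ) = [-2/3] / (ζ - a')^2.
Order-2 pole: residue = g'(a); g'((3/5) - ((1/15)*sqrt(219))*i) = -((125/10658)*sqrt(219))*i, so the residue is -((125/10658)*sqrt(219))*i.


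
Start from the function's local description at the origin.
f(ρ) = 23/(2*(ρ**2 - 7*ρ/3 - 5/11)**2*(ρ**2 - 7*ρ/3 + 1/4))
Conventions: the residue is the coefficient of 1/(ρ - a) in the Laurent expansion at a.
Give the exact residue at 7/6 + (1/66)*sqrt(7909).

The factor ρ**2 - 7*ρ/3 - 5/11 splits as (ρ - a)(ρ - a') with a = 7/6 + (1/66)*sqrt(7909), a' = 7/6 - (1/66)*sqrt(7909). At the order-2 pole a set g(ρ) = (ρ - a)^2*f(ρ) = [23/(2*(ρ**2 - 7*ρ/3 + 1/4))] / (ρ - a')^2.
Order-2 pole: residue = g'(a); g'(7/6 + (1/66)*sqrt(7909)) = -(57340932/496799521)*sqrt(7909), so the residue is -(57340932/496799521)*sqrt(7909).

The residue is -(57340932/496799521)*sqrt(7909).


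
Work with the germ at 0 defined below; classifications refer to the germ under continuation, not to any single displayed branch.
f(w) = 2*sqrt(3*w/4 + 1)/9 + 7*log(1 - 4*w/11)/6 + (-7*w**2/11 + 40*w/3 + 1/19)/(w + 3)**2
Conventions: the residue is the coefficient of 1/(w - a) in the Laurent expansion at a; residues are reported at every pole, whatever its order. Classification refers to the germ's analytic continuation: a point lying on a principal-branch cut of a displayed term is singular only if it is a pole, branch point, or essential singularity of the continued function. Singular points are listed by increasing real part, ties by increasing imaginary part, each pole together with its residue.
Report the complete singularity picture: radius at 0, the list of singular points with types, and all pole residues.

Denominator factor (w + 3)^2: pole of order 2 at -3, modulus 3.
Branch term (7/6)*log(1 - w/(11/4)): its argument vanishes at w = 11/4, a logarithmic branch point, modulus 11/4.
Branch term (2/9)*sqrt(1 - w/(-4/3)): its argument vanishes at w = -4/3, a square-root branch point, modulus 4/3.
The radius of convergence is the smallest modulus among the singular points: 4/3.
The branch terms are analytic at -3 and contribute nothing to the residue; only the rational part matters.
At the order-2 pole -3 set g(w) = (w - (-3))^2*(rational part) = -7*w**2/11 + 40*w/3 + 1/19.
Order-2 pole: residue = g'(a); g'(-3) = 566/33, so the residue is 566/33.
List the singular points by increasing real part (a conjugate pair: the negative imaginary part first).

Radius of convergence at 0: 4/3.
At -3: a pole of order 2; residue 566/33.
At -4/3: an algebraic (square-root) branch point.
At 11/4: a logarithmic branch point.


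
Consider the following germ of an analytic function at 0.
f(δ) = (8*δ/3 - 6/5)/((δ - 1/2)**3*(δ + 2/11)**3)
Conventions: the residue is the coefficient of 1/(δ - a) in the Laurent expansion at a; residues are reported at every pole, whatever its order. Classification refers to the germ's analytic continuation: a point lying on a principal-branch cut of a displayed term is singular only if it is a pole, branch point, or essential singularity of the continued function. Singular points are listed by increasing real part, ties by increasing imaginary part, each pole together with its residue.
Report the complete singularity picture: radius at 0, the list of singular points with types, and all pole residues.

Radius of convergence at 0: 2/11.
At -2/11: a pole of order 3; residue 119939072/3796875.
At 1/2: a pole of order 3; residue -119939072/3796875.

Denominator factor (δ + 2/11)^3: pole of order 3 at -2/11, modulus 2/11.
Denominator factor (δ - 1/2)^3: pole of order 3 at 1/2, modulus 1/2.
The radius of convergence is the smallest modulus among the singular points: 2/11.
At the order-3 pole -2/11 set g(δ) = (δ - (-2/11))^3*f(δ) = (8*δ/3 - 6/5)/(δ - 1/2)**3.
Order-3 pole: residue = g''(a)/2; g''(-2/11) = 239878144/3796875, so the residue is 119939072/3796875.
At the order-3 pole 1/2 set g(δ) = (δ - (1/2))^3*f(δ) = (8*δ/3 - 6/5)/(δ + 2/11)**3.
Order-3 pole: residue = g''(a)/2; g''(1/2) = -239878144/3796875, so the residue is -119939072/3796875.
List the singular points by increasing real part (a conjugate pair: the negative imaginary part first).


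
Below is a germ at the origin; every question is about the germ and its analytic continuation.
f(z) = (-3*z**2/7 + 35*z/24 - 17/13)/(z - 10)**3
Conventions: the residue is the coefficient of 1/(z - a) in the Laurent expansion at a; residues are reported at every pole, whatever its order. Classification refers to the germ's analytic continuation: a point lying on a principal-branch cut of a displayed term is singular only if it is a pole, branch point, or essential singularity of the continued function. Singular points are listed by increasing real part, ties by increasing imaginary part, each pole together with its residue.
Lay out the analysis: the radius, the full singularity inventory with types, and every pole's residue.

Radius of convergence at 0: 10.
At 10: a pole of order 3; residue -3/7.

Denominator factor (z - 10)^3: pole of order 3 at 10, modulus 10.
The radius of convergence is the smallest modulus among the singular points: 10.
At the order-3 pole 10 set g(z) = (z - (10))^3*f(z) = -3*z**2/7 + 35*z/24 - 17/13.
Order-3 pole: residue = g''(a)/2; g''(10) = -6/7, so the residue is -3/7.
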